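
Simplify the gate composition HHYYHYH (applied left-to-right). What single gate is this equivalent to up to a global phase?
Y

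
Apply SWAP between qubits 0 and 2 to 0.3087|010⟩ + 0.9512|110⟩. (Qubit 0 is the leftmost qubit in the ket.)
0.3087|010⟩ + 0.9512|011⟩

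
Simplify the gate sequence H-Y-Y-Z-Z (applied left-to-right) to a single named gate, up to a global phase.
H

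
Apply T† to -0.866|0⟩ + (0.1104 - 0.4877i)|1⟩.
-0.866|0⟩ + (-0.2668 - 0.4229i)|1⟩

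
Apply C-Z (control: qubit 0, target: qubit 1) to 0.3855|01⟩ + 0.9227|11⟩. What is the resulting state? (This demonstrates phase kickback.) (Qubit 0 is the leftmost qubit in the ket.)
0.3855|01⟩ - 0.9227|11⟩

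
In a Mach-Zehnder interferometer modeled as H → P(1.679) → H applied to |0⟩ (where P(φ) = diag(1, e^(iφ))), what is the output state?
(0.446 + 0.4971i)|0⟩ + (0.554 - 0.4971i)|1⟩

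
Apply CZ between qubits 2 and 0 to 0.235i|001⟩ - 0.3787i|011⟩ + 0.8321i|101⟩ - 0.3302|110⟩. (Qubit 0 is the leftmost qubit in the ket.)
0.235i|001⟩ - 0.3787i|011⟩ - 0.8321i|101⟩ - 0.3302|110⟩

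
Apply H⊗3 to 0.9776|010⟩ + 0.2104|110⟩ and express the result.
0.42|000⟩ + 0.42|001⟩ - 0.42|010⟩ - 0.42|011⟩ + 0.2712|100⟩ + 0.2712|101⟩ - 0.2712|110⟩ - 0.2712|111⟩

H⊗3 gives amp(|y⟩) = (1/2√2) Σ_x (−1)^(x·y) amp(|x⟩), where x·y is the number of positions in which both x and y have a 1.
|000⟩: (0.9776 + 0.2104)/(2√2) = 0.42
|001⟩: (0.9776 + 0.2104)/(2√2) = 0.42
|010⟩: (-0.9776 - 0.2104)/(2√2) = -0.42
|011⟩: (-0.9776 - 0.2104)/(2√2) = -0.42
|100⟩: (0.9776 - 0.2104)/(2√2) = 0.2712
|101⟩: (0.9776 - 0.2104)/(2√2) = 0.2712
|110⟩: (-0.9776 + 0.2104)/(2√2) = -0.2712
|111⟩: (-0.9776 + 0.2104)/(2√2) = -0.2712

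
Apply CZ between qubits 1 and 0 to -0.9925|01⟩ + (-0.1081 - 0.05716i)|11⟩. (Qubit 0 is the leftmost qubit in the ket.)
-0.9925|01⟩ + (0.1081 + 0.05716i)|11⟩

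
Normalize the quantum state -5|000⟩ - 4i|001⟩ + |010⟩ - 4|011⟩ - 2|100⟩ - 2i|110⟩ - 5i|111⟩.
-0.5241|000⟩ - 0.4193i|001⟩ + 0.1048|010⟩ - 0.4193|011⟩ - 0.2097|100⟩ - 0.2097i|110⟩ - 0.5241i|111⟩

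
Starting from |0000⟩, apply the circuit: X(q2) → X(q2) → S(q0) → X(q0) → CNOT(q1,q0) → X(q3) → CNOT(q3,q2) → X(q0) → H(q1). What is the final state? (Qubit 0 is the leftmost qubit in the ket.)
1/√2|0011⟩ + 1/√2|0111⟩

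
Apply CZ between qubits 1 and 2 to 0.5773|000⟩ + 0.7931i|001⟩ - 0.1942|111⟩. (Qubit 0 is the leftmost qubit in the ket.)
0.5773|000⟩ + 0.7931i|001⟩ + 0.1942|111⟩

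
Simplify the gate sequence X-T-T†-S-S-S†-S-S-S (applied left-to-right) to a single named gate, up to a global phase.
X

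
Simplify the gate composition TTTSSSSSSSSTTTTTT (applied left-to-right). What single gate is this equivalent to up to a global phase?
T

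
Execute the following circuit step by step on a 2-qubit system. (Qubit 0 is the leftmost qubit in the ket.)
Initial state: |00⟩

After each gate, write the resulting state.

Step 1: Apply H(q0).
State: 1/√2|00⟩ + 1/√2|10⟩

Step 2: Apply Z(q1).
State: 1/√2|00⟩ + 1/√2|10⟩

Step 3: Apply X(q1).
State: 1/√2|01⟩ + 1/√2|11⟩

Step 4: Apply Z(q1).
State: -1/√2|01⟩ - 1/√2|11⟩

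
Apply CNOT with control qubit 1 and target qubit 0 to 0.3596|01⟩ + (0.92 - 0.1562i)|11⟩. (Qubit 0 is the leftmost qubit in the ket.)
(0.92 - 0.1562i)|01⟩ + 0.3596|11⟩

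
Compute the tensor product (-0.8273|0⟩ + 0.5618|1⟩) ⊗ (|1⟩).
-0.8273|01⟩ + 0.5618|11⟩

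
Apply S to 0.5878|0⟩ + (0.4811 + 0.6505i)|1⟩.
0.5878|0⟩ + (-0.6505 + 0.4811i)|1⟩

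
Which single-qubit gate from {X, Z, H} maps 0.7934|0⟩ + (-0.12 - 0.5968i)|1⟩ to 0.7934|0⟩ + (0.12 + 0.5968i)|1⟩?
Z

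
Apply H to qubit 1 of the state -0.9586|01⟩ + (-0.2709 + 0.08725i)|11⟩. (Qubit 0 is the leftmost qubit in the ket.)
-0.6778|00⟩ + 0.6778|01⟩ + (-0.1916 + 0.0617i)|10⟩ + (0.1916 - 0.0617i)|11⟩

H on qubit 1 mixes each pair of kets that differ only in qubit 1: amplitudes (a, b) of (|…0…⟩, |…1…⟩) become ((a + b)/√2, (a − b)/√2). Kets absent from the input have amplitude 0.
(|00⟩, |01⟩): (a, b) = (0, -0.9586) → (-0.6778, 0.6778)
(|10⟩, |11⟩): (a, b) = (0, (-0.2709 + 0.08725i)) → ((-0.1916 + 0.0617i), (0.1916 - 0.0617i))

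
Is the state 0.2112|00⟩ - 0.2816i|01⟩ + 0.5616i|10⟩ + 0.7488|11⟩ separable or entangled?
Separable

Writing the state as a|00⟩ + b|01⟩ + c|10⟩ + d|11⟩, it is a product state iff ad − bc = 0.
Here (a, b, c, d) = (0.2112, -0.2816i, 0.5616i, 0.7488): ad − bc = (0.2112)(0.7488) − (-0.2816i)(0.5616i) = 0, so the state is separable.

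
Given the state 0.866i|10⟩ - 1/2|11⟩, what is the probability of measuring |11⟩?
1/4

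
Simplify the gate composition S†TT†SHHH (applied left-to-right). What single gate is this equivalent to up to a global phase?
H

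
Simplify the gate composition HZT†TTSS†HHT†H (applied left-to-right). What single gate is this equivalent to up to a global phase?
X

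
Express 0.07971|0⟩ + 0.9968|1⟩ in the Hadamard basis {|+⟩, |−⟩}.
0.7612|+⟩ - 0.6485|−⟩

With |ψ⟩ = α|0⟩ + β|1⟩, the Hadamard-basis coefficients are ⟨+|ψ⟩ = (α + β)/√2 and ⟨−|ψ⟩ = (α − β)/√2.
Here α = 0.07971, β = 0.9968: (α + β)/√2 = 0.7612, (α − β)/√2 = -0.6485.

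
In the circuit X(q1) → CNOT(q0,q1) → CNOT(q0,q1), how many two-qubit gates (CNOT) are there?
2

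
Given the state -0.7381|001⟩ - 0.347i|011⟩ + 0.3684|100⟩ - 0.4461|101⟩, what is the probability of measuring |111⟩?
0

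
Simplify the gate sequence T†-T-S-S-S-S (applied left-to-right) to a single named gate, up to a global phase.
I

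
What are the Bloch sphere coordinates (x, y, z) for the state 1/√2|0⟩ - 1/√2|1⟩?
(-1, 0, 0)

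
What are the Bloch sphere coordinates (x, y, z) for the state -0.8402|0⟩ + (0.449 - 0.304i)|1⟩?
(-0.7545, 0.5108, 0.4119)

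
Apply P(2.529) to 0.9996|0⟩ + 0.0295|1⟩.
0.9996|0⟩ + (-0.02414 + 0.01696i)|1⟩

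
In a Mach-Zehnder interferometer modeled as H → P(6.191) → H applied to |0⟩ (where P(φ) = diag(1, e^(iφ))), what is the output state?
(0.9979 - 0.04603i)|0⟩ + (0.002123 + 0.04603i)|1⟩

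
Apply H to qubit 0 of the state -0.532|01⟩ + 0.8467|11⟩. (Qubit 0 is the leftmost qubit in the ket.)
0.2225|01⟩ - 0.9749|11⟩

H on qubit 0 mixes each pair of kets that differ only in qubit 0: amplitudes (a, b) of (|…0…⟩, |…1…⟩) become ((a + b)/√2, (a − b)/√2). Kets absent from the input have amplitude 0.
(|01⟩, |11⟩): (a, b) = (-0.532, 0.8467) → (0.2225, -0.9749)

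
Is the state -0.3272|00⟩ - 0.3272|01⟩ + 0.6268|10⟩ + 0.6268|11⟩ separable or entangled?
Separable

Writing the state as a|00⟩ + b|01⟩ + c|10⟩ + d|11⟩, it is a product state iff ad − bc = 0.
Here (a, b, c, d) = (-0.3272, -0.3272, 0.6268, 0.6268): ad − bc = (-0.3272)(0.6268) − (-0.3272)(0.6268) = 0, so the state is separable.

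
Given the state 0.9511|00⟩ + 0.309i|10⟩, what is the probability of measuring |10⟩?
0.09548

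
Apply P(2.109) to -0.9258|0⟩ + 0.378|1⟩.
-0.9258|0⟩ + (-0.1938 + 0.3246i)|1⟩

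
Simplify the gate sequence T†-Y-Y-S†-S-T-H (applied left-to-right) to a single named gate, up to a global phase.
H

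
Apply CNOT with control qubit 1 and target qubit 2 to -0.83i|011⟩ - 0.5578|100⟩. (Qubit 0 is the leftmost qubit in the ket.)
-0.83i|010⟩ - 0.5578|100⟩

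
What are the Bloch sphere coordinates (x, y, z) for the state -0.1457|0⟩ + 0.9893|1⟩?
(-0.2883, 0, -0.9575)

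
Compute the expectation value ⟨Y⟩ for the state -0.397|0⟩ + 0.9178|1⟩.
0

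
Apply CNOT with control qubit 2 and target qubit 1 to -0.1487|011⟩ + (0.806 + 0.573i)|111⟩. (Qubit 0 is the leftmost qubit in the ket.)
-0.1487|001⟩ + (0.806 + 0.573i)|101⟩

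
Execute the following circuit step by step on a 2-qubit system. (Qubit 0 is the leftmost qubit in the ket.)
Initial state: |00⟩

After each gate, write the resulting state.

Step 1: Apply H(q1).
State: 1/√2|00⟩ + 1/√2|01⟩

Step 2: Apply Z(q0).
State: 1/√2|00⟩ + 1/√2|01⟩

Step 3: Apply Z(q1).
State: 1/√2|00⟩ - 1/√2|01⟩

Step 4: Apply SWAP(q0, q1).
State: 1/√2|00⟩ - 1/√2|10⟩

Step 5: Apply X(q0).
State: -1/√2|00⟩ + 1/√2|10⟩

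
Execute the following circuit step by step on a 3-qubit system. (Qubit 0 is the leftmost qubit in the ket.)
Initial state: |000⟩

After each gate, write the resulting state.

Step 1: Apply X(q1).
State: |010⟩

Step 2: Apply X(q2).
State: |011⟩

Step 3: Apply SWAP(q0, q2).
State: |110⟩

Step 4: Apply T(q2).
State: |110⟩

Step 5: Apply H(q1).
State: 1/√2|100⟩ - 1/√2|110⟩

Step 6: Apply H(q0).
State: 1/2|000⟩ - 1/2|010⟩ - 1/2|100⟩ + 1/2|110⟩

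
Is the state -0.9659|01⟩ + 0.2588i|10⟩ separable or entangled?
Entangled

Writing the state as a|00⟩ + b|01⟩ + c|10⟩ + d|11⟩, it is a product state iff ad − bc = 0.
Here (a, b, c, d) = (0, -0.9659, 0.2588i, 0): ad − bc = (0)(0) − (-0.9659)(0.2588i) = 0.25i ≠ 0, so the state is entangled.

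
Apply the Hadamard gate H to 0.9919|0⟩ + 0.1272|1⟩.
0.7913|0⟩ + 0.6114|1⟩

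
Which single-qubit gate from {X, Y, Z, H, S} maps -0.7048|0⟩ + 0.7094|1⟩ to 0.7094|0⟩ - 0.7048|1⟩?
X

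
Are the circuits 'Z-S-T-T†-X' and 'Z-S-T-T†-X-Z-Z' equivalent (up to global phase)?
Yes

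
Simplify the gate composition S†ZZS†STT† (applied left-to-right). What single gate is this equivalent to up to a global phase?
S†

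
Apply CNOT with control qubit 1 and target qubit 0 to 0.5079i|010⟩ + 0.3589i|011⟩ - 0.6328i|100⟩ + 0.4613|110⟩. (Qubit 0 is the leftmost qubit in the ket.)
0.4613|010⟩ - 0.6328i|100⟩ + 0.5079i|110⟩ + 0.3589i|111⟩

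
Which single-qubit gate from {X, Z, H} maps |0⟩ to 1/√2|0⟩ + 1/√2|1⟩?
H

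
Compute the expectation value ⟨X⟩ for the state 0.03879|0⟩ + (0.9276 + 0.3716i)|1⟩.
0.07196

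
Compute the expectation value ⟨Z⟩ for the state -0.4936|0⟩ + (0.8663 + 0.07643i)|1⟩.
-0.5127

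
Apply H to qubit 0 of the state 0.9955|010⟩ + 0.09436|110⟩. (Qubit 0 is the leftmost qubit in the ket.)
0.7706|010⟩ + 0.6372|110⟩

H on qubit 0 mixes each pair of kets that differ only in qubit 0: amplitudes (a, b) of (|…0…⟩, |…1…⟩) become ((a + b)/√2, (a − b)/√2). Kets absent from the input have amplitude 0.
(|010⟩, |110⟩): (a, b) = (0.9955, 0.09436) → (0.7706, 0.6372)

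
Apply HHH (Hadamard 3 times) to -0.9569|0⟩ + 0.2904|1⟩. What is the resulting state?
-0.4713|0⟩ - 0.882|1⟩

H² = I, so H^3 = H: a single Hadamard. With (a, b) = (-0.9569, 0.2904), H gives ((a + b)/√2, (a − b)/√2) = (-0.4713, -0.882).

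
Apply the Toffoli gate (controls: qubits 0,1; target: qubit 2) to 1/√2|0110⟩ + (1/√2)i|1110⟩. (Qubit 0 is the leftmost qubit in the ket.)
1/√2|0110⟩ + (1/√2)i|1100⟩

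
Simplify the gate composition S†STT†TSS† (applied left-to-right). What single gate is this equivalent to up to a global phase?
T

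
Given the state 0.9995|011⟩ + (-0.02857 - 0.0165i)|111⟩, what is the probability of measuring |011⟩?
0.999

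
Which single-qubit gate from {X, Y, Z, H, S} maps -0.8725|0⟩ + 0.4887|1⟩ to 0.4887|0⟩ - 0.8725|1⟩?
X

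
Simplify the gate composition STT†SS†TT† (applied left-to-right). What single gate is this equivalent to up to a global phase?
S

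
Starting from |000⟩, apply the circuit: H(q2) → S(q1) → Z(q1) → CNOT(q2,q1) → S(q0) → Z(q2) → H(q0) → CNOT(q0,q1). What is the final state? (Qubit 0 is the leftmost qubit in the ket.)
1/2|000⟩ - 1/2|011⟩ - 1/2|101⟩ + 1/2|110⟩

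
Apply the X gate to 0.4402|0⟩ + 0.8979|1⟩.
0.8979|0⟩ + 0.4402|1⟩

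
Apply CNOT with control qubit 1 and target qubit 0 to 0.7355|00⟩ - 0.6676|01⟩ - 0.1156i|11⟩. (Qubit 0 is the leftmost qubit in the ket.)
0.7355|00⟩ - 0.1156i|01⟩ - 0.6676|11⟩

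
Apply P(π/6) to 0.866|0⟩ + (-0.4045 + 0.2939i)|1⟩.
0.866|0⟩ + (-0.4973 + 0.05227i)|1⟩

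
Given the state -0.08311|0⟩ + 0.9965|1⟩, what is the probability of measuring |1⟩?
0.993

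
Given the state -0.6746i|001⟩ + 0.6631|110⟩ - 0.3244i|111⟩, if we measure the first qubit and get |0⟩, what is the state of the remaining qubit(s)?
-i|01⟩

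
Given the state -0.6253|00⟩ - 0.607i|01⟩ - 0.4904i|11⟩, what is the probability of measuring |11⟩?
0.2405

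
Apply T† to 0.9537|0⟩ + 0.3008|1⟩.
0.9537|0⟩ + (0.2127 - 0.2127i)|1⟩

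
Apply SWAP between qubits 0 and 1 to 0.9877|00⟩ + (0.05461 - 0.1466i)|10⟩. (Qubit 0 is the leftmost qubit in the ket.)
0.9877|00⟩ + (0.05461 - 0.1466i)|01⟩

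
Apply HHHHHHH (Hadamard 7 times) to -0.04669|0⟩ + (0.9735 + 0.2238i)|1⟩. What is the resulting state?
(0.6554 + 0.1583i)|0⟩ + (-0.7214 - 0.1583i)|1⟩

H² = I, so H^7 = H: a single Hadamard. With (a, b) = (-0.04669, (0.9735 + 0.2238i)), H gives ((a + b)/√2, (a − b)/√2) = ((0.6554 + 0.1583i), (-0.7214 - 0.1583i)).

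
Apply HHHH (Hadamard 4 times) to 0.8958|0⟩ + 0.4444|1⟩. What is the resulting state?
0.8958|0⟩ + 0.4444|1⟩

H² = I, so an even number of Hadamards cancels: H^4 = I and the state is unchanged.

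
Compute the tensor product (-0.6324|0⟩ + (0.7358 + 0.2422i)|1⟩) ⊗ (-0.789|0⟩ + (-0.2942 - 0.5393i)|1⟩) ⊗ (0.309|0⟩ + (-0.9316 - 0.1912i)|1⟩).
0.1542|000⟩ + (-0.4648 - 0.0954i)|001⟩ + (0.05749 + 0.1054i)|010⟩ + (-0.1081 - 0.3533i)|011⟩ + (-0.1794 - 0.05905i)|100⟩ + (0.5043 + 0.289i)|101⟩ + (-0.02653 - 0.1446i)|110⟩ + (-0.009514 + 0.4525i)|111⟩

amp(|b₁b₂…⟩) = product of the factor amplitudes for bits b₁, b₂, …; only kets whose every factor amplitude is nonzero survive.
|000⟩: (-0.6324)(-0.789)(0.309) = 0.1542
|001⟩: (-0.6324)(-0.789)(-0.9316 - 0.1912i) = (-0.4648 - 0.0954i)
|010⟩: (-0.6324)(-0.2942 - 0.5393i)(0.309) = (0.05749 + 0.1054i)
|011⟩: (-0.6324)(-0.2942 - 0.5393i)(-0.9316 - 0.1912i) = (-0.1081 - 0.3533i)
|100⟩: (0.7358 + 0.2422i)(-0.789)(0.309) = (-0.1794 - 0.05905i)
|101⟩: (0.7358 + 0.2422i)(-0.789)(-0.9316 - 0.1912i) = (0.5043 + 0.289i)
|110⟩: (0.7358 + 0.2422i)(-0.2942 - 0.5393i)(0.309) = (-0.02653 - 0.1446i)
|111⟩: (0.7358 + 0.2422i)(-0.2942 - 0.5393i)(-0.9316 - 0.1912i) = (-0.009514 + 0.4525i)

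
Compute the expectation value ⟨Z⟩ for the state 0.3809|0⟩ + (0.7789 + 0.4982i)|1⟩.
-0.7098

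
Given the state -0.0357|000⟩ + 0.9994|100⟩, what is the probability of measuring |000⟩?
0.001274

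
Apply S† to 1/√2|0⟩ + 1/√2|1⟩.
1/√2|0⟩ - (1/√2)i|1⟩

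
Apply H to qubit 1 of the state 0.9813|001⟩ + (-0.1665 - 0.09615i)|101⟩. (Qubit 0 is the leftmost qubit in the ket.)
0.6939|001⟩ + 0.6939|011⟩ + (-0.1177 - 0.06799i)|101⟩ + (-0.1177 - 0.06799i)|111⟩

H on qubit 1 mixes each pair of kets that differ only in qubit 1: amplitudes (a, b) of (|…0…⟩, |…1…⟩) become ((a + b)/√2, (a − b)/√2). Kets absent from the input have amplitude 0.
(|001⟩, |011⟩): (a, b) = (0.9813, 0) → (0.6939, 0.6939)
(|101⟩, |111⟩): (a, b) = ((-0.1665 - 0.09615i), 0) → ((-0.1177 - 0.06799i), (-0.1177 - 0.06799i))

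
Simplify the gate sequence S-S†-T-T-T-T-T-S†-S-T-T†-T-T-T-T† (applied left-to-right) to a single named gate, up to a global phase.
T†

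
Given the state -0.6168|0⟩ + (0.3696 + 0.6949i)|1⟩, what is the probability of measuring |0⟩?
0.3804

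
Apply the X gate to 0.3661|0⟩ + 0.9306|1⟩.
0.9306|0⟩ + 0.3661|1⟩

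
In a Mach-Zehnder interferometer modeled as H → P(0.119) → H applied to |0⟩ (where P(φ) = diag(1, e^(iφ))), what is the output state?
(0.9965 + 0.05936i)|0⟩ + (0.003536 - 0.05936i)|1⟩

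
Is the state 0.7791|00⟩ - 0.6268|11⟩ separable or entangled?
Entangled

Writing the state as a|00⟩ + b|01⟩ + c|10⟩ + d|11⟩, it is a product state iff ad − bc = 0.
Here (a, b, c, d) = (0.7791, 0, 0, -0.6268): ad − bc = (0.7791)(-0.6268) − (0)(0) = -0.4883 ≠ 0, so the state is entangled.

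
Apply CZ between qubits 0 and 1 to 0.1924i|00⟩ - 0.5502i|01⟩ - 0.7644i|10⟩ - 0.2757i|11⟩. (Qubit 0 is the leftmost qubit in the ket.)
0.1924i|00⟩ - 0.5502i|01⟩ - 0.7644i|10⟩ + 0.2757i|11⟩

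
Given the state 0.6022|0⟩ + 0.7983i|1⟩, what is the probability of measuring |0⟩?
0.3626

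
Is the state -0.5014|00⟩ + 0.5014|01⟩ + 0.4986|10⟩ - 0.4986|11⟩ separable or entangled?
Separable

Writing the state as a|00⟩ + b|01⟩ + c|10⟩ + d|11⟩, it is a product state iff ad − bc = 0.
Here (a, b, c, d) = (-0.5014, 0.5014, 0.4986, -0.4986): ad − bc = (-0.5014)(-0.4986) − (0.5014)(0.4986) = 0, so the state is separable.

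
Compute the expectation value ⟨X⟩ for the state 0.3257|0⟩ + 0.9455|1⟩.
0.6159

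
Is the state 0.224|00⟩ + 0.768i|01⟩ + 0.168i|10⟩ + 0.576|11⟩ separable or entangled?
Entangled

Writing the state as a|00⟩ + b|01⟩ + c|10⟩ + d|11⟩, it is a product state iff ad − bc = 0.
Here (a, b, c, d) = (0.224, 0.768i, 0.168i, 0.576): ad − bc = (0.224)(0.576) − (0.768i)(0.168i) = 0.258 ≠ 0, so the state is entangled.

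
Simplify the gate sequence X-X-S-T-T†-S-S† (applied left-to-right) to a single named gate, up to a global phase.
S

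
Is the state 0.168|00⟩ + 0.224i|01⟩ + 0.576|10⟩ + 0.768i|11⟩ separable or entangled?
Separable

Writing the state as a|00⟩ + b|01⟩ + c|10⟩ + d|11⟩, it is a product state iff ad − bc = 0.
Here (a, b, c, d) = (0.168, 0.224i, 0.576, 0.768i): ad − bc = (0.168)(0.768i) − (0.224i)(0.576) = 0, so the state is separable.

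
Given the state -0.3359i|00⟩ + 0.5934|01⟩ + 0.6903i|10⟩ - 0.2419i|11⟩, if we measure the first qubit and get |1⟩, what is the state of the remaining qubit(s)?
0.9437i|0⟩ - 0.3307i|1⟩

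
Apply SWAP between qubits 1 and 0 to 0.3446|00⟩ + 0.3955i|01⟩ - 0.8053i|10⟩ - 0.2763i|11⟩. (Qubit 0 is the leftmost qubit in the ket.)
0.3446|00⟩ - 0.8053i|01⟩ + 0.3955i|10⟩ - 0.2763i|11⟩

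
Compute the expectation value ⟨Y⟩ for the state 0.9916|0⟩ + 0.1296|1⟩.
0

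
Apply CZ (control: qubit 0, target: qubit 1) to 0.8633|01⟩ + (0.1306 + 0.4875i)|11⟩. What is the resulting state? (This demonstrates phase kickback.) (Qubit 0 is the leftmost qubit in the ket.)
0.8633|01⟩ + (-0.1306 - 0.4875i)|11⟩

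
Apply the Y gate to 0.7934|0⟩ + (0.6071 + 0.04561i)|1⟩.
(0.04561 - 0.6071i)|0⟩ + 0.7934i|1⟩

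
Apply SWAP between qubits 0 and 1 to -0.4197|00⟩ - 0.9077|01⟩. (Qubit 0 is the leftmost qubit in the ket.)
-0.4197|00⟩ - 0.9077|10⟩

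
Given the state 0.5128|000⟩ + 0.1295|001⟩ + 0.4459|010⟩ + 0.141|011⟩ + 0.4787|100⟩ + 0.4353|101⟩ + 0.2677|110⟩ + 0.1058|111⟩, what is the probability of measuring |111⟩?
0.01119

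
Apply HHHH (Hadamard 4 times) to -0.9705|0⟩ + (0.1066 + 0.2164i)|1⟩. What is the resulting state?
-0.9705|0⟩ + (0.1066 + 0.2164i)|1⟩

H² = I, so an even number of Hadamards cancels: H^4 = I and the state is unchanged.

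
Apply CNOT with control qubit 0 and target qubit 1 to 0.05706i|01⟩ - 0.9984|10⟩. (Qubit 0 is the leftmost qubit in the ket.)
0.05706i|01⟩ - 0.9984|11⟩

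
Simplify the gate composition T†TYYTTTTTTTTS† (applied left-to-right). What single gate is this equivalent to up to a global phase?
S†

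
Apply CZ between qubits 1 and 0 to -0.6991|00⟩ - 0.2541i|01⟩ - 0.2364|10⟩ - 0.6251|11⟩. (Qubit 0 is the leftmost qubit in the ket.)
-0.6991|00⟩ - 0.2541i|01⟩ - 0.2364|10⟩ + 0.6251|11⟩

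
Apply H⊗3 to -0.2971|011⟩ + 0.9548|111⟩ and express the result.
0.2325|000⟩ - 0.2325|001⟩ - 0.2325|010⟩ + 0.2325|011⟩ - 0.4426|100⟩ + 0.4426|101⟩ + 0.4426|110⟩ - 0.4426|111⟩

H⊗3 gives amp(|y⟩) = (1/2√2) Σ_x (−1)^(x·y) amp(|x⟩), where x·y is the number of positions in which both x and y have a 1.
|000⟩: (-0.2971 + 0.9548)/(2√2) = 0.2325
|001⟩: (0.2971 - 0.9548)/(2√2) = -0.2325
|010⟩: (0.2971 - 0.9548)/(2√2) = -0.2325
|011⟩: (-0.2971 + 0.9548)/(2√2) = 0.2325
|100⟩: (-0.2971 - 0.9548)/(2√2) = -0.4426
|101⟩: (0.2971 + 0.9548)/(2√2) = 0.4426
|110⟩: (0.2971 + 0.9548)/(2√2) = 0.4426
|111⟩: (-0.2971 - 0.9548)/(2√2) = -0.4426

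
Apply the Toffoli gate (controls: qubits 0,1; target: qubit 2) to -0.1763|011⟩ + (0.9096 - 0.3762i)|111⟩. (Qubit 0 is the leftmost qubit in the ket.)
-0.1763|011⟩ + (0.9096 - 0.3762i)|110⟩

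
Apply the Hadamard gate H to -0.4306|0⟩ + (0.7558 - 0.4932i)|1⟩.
(0.23 - 0.3487i)|0⟩ + (-0.8389 + 0.3487i)|1⟩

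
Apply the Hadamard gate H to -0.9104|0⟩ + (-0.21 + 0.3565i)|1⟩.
(-0.7922 + 0.2521i)|0⟩ + (-0.4953 - 0.2521i)|1⟩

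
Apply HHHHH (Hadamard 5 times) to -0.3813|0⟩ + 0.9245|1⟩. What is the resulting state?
0.3841|0⟩ - 0.9233|1⟩

H² = I, so H^5 = H: a single Hadamard. With (a, b) = (-0.3813, 0.9245), H gives ((a + b)/√2, (a − b)/√2) = (0.3841, -0.9233).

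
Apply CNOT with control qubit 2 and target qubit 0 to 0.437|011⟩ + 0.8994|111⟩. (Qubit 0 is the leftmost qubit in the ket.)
0.8994|011⟩ + 0.437|111⟩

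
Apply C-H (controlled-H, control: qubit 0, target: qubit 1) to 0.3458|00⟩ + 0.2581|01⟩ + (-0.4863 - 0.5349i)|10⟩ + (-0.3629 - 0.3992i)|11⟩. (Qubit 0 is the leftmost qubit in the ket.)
0.3458|00⟩ + 0.2581|01⟩ + (-0.6005 - 0.6605i)|10⟩ + (-0.08726 - 0.09595i)|11⟩

C-H leaves the control-|0⟩ kets |00⟩, |01⟩ unchanged and applies H to qubit 1 on the control-|1⟩ pair (|10⟩, |11⟩).
H = [[1/√2, 1/√2], [1/√2, -1/√2]].
With a = amp(|10⟩) = (-0.4863 - 0.5349i) and b = amp(|11⟩) = (-0.3629 - 0.3992i):
new amp(|10⟩) = (1/√2)·a + (1/√2)·b = (-0.6005 - 0.6605i)
new amp(|11⟩) = (1/√2)·a + (-1/√2)·b = (-0.08726 - 0.09595i)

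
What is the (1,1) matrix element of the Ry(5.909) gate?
-0.9825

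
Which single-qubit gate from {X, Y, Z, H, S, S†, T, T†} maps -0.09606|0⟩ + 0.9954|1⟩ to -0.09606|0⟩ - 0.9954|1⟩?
Z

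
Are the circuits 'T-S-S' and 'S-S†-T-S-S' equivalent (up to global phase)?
Yes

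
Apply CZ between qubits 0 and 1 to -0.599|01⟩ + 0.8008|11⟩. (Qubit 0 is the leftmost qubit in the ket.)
-0.599|01⟩ - 0.8008|11⟩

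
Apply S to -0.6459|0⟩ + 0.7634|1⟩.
-0.6459|0⟩ + 0.7634i|1⟩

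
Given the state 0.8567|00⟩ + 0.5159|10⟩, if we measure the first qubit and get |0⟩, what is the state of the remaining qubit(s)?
|0⟩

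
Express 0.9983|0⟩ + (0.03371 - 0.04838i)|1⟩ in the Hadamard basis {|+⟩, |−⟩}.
(0.7297 - 0.03421i)|+⟩ + (0.6821 + 0.03421i)|−⟩

With |ψ⟩ = α|0⟩ + β|1⟩, the Hadamard-basis coefficients are ⟨+|ψ⟩ = (α + β)/√2 and ⟨−|ψ⟩ = (α − β)/√2.
Here α = 0.9983, β = (0.03371 - 0.04838i): (α + β)/√2 = (0.7297 - 0.03421i), (α − β)/√2 = (0.6821 + 0.03421i).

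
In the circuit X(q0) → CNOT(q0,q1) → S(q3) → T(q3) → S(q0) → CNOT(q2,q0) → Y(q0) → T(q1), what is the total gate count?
8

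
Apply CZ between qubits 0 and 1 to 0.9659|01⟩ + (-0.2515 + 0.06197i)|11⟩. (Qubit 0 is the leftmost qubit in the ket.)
0.9659|01⟩ + (0.2515 - 0.06197i)|11⟩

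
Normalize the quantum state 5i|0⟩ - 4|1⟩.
0.7809i|0⟩ - 0.6247|1⟩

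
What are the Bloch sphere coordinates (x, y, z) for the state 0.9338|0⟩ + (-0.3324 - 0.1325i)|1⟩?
(-0.6208, -0.2475, 0.7439)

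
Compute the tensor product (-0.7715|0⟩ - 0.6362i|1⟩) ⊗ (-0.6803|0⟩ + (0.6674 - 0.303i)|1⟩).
0.5249|00⟩ + (-0.5149 + 0.2338i)|01⟩ + 0.4328i|10⟩ + (-0.1928 - 0.4246i)|11⟩

amp(|b₁b₂…⟩) = product of the factor amplitudes for bits b₁, b₂, …; only kets whose every factor amplitude is nonzero survive.
|00⟩: (-0.7715)(-0.6803) = 0.5249
|01⟩: (-0.7715)(0.6674 - 0.303i) = (-0.5149 + 0.2338i)
|10⟩: (-0.6362i)(-0.6803) = 0.4328i
|11⟩: (-0.6362i)(0.6674 - 0.303i) = (-0.1928 - 0.4246i)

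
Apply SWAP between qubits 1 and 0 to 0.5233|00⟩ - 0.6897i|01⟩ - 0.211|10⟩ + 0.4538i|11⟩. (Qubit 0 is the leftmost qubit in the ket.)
0.5233|00⟩ - 0.211|01⟩ - 0.6897i|10⟩ + 0.4538i|11⟩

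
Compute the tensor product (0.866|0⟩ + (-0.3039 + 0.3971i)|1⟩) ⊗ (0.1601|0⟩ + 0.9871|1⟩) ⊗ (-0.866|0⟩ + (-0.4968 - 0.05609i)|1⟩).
-0.1201|000⟩ + (-0.06888 - 0.007777i)|001⟩ - 0.7403|010⟩ + (-0.4247 - 0.04795i)|011⟩ + (0.04213 - 0.05506i)|100⟩ + (0.02774 - 0.02886i)|101⟩ + (0.2598 - 0.3395i)|110⟩ + (0.171 - 0.1779i)|111⟩

amp(|b₁b₂…⟩) = product of the factor amplitudes for bits b₁, b₂, …; only kets whose every factor amplitude is nonzero survive.
|000⟩: (0.866)(0.1601)(-0.866) = -0.1201
|001⟩: (0.866)(0.1601)(-0.4968 - 0.05609i) = (-0.06888 - 0.007777i)
|010⟩: (0.866)(0.9871)(-0.866) = -0.7403
|011⟩: (0.866)(0.9871)(-0.4968 - 0.05609i) = (-0.4247 - 0.04795i)
|100⟩: (-0.3039 + 0.3971i)(0.1601)(-0.866) = (0.04213 - 0.05506i)
|101⟩: (-0.3039 + 0.3971i)(0.1601)(-0.4968 - 0.05609i) = (0.02774 - 0.02886i)
|110⟩: (-0.3039 + 0.3971i)(0.9871)(-0.866) = (0.2598 - 0.3395i)
|111⟩: (-0.3039 + 0.3971i)(0.9871)(-0.4968 - 0.05609i) = (0.171 - 0.1779i)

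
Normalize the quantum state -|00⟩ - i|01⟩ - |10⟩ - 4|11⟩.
-0.2294|00⟩ - 0.2294i|01⟩ - 0.2294|10⟩ - 0.9177|11⟩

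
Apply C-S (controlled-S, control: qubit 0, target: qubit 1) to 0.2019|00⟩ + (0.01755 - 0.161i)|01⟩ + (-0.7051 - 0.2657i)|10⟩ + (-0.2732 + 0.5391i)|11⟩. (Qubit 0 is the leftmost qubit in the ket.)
0.2019|00⟩ + (0.01755 - 0.161i)|01⟩ + (-0.7051 - 0.2657i)|10⟩ + (-0.5391 - 0.2732i)|11⟩

C-S leaves the control-|0⟩ kets |00⟩, |01⟩ unchanged and applies S to qubit 1 on the control-|1⟩ pair (|10⟩, |11⟩).
S = [[1, 0], [0, i]].
With a = amp(|10⟩) = (-0.7051 - 0.2657i) and b = amp(|11⟩) = (-0.2732 + 0.5391i):
new amp(|10⟩) = (1)·a = (-0.7051 - 0.2657i)
new amp(|11⟩) = (i)·b = (-0.5391 - 0.2732i)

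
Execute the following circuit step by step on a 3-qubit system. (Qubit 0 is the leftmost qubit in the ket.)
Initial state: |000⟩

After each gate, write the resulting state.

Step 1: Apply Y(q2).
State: i|001⟩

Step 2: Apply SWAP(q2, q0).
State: i|100⟩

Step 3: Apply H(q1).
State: (1/√2)i|100⟩ + (1/√2)i|110⟩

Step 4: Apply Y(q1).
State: 1/√2|100⟩ - 1/√2|110⟩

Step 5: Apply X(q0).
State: 1/√2|000⟩ - 1/√2|010⟩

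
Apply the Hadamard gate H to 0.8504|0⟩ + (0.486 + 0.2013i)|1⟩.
(0.945 + 0.1423i)|0⟩ + (0.2577 - 0.1423i)|1⟩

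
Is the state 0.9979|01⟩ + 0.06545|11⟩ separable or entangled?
Separable

Writing the state as a|00⟩ + b|01⟩ + c|10⟩ + d|11⟩, it is a product state iff ad − bc = 0.
Here (a, b, c, d) = (0, 0.9979, 0, 0.06545): ad − bc = (0)(0.06545) − (0.9979)(0) = 0, so the state is separable.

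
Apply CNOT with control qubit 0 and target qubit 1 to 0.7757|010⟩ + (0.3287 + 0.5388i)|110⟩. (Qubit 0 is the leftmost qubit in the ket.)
0.7757|010⟩ + (0.3287 + 0.5388i)|100⟩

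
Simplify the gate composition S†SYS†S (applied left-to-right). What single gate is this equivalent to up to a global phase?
Y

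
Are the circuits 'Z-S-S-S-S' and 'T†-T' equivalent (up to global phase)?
No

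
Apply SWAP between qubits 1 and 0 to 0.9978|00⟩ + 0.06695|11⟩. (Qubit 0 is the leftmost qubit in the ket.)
0.9978|00⟩ + 0.06695|11⟩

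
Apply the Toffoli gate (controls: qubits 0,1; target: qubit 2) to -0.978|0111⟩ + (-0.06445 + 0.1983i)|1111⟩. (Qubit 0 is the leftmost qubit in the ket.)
-0.978|0111⟩ + (-0.06445 + 0.1983i)|1101⟩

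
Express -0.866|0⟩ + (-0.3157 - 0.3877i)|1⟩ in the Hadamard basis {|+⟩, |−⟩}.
(-0.8356 - 0.2741i)|+⟩ + (-0.3891 + 0.2741i)|−⟩

With |ψ⟩ = α|0⟩ + β|1⟩, the Hadamard-basis coefficients are ⟨+|ψ⟩ = (α + β)/√2 and ⟨−|ψ⟩ = (α − β)/√2.
Here α = -0.866, β = (-0.3157 - 0.3877i): (α + β)/√2 = (-0.8356 - 0.2741i), (α − β)/√2 = (-0.3891 + 0.2741i).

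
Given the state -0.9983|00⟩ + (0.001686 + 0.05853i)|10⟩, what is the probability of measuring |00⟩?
0.9966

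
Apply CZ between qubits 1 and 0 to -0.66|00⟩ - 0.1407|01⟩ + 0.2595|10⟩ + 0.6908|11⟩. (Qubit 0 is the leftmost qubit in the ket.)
-0.66|00⟩ - 0.1407|01⟩ + 0.2595|10⟩ - 0.6908|11⟩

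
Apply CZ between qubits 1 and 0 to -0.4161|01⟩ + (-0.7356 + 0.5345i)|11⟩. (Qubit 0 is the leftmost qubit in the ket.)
-0.4161|01⟩ + (0.7356 - 0.5345i)|11⟩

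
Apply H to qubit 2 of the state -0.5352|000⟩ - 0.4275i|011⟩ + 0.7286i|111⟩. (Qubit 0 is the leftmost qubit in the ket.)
-0.3784|000⟩ - 0.3784|001⟩ - 0.3023i|010⟩ + 0.3023i|011⟩ + 0.5152i|110⟩ - 0.5152i|111⟩

H on qubit 2 mixes each pair of kets that differ only in qubit 2: amplitudes (a, b) of (|…0…⟩, |…1…⟩) become ((a + b)/√2, (a − b)/√2). Kets absent from the input have amplitude 0.
(|000⟩, |001⟩): (a, b) = (-0.5352, 0) → (-0.3784, -0.3784)
(|010⟩, |011⟩): (a, b) = (0, -0.4275i) → (-0.3023i, 0.3023i)
(|110⟩, |111⟩): (a, b) = (0, 0.7286i) → (0.5152i, -0.5152i)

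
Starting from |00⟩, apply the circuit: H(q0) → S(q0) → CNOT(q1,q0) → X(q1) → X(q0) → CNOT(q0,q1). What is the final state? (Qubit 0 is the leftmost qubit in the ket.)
(1/√2)i|01⟩ + 1/√2|10⟩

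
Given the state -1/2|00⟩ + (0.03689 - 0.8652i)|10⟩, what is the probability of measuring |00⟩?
1/4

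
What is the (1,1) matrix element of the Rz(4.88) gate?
(-0.7638 + 0.6454i)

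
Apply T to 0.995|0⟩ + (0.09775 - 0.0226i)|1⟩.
0.995|0⟩ + (0.0851 + 0.05314i)|1⟩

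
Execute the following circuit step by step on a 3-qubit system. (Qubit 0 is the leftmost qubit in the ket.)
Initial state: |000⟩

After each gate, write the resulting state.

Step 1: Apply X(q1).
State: |010⟩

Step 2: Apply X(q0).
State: |110⟩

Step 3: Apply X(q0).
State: |010⟩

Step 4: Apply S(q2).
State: |010⟩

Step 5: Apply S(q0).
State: |010⟩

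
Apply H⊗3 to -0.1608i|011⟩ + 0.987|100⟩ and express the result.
(0.349 - 0.05685i)|000⟩ + (0.349 + 0.05685i)|001⟩ + (0.349 + 0.05685i)|010⟩ + (0.349 - 0.05685i)|011⟩ + (-0.349 - 0.05685i)|100⟩ + (-0.349 + 0.05685i)|101⟩ + (-0.349 + 0.05685i)|110⟩ + (-0.349 - 0.05685i)|111⟩

H⊗3 gives amp(|y⟩) = (1/2√2) Σ_x (−1)^(x·y) amp(|x⟩), where x·y is the number of positions in which both x and y have a 1.
|000⟩: (-0.1608i + 0.987)/(2√2) = (0.349 - 0.05685i)
|001⟩: (0.1608i + 0.987)/(2√2) = (0.349 + 0.05685i)
|010⟩: (0.1608i + 0.987)/(2√2) = (0.349 + 0.05685i)
|011⟩: (-0.1608i + 0.987)/(2√2) = (0.349 - 0.05685i)
|100⟩: (-0.1608i - 0.987)/(2√2) = (-0.349 - 0.05685i)
|101⟩: (0.1608i - 0.987)/(2√2) = (-0.349 + 0.05685i)
|110⟩: (0.1608i - 0.987)/(2√2) = (-0.349 + 0.05685i)
|111⟩: (-0.1608i - 0.987)/(2√2) = (-0.349 - 0.05685i)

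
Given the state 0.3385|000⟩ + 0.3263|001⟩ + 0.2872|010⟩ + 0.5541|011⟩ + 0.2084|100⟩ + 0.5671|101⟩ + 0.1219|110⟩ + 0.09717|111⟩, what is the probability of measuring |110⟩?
0.01486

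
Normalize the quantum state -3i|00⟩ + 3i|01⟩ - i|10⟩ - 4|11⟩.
-0.5071i|00⟩ + 0.5071i|01⟩ - 0.169i|10⟩ - 0.6761|11⟩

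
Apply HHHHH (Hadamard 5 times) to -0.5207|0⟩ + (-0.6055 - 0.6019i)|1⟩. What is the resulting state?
(-0.7963 - 0.4256i)|0⟩ + (0.05996 + 0.4256i)|1⟩

H² = I, so H^5 = H: a single Hadamard. With (a, b) = (-0.5207, (-0.6055 - 0.6019i)), H gives ((a + b)/√2, (a − b)/√2) = ((-0.7963 - 0.4256i), (0.05996 + 0.4256i)).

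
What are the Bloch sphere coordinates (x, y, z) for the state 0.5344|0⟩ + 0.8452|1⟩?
(0.9033, 0, -0.4288)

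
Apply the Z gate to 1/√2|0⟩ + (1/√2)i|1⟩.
1/√2|0⟩ - (1/√2)i|1⟩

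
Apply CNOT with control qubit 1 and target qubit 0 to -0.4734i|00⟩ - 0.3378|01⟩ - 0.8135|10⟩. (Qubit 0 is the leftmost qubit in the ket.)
-0.4734i|00⟩ - 0.8135|10⟩ - 0.3378|11⟩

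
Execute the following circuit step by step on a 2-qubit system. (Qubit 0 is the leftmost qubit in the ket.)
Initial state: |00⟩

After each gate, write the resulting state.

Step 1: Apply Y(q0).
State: i|10⟩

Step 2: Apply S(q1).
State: i|10⟩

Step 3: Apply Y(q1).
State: -|11⟩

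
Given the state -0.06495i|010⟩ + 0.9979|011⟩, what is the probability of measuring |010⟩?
0.004219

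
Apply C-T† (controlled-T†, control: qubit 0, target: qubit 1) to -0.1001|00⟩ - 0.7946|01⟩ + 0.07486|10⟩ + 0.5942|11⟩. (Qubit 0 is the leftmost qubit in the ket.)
-0.1001|00⟩ - 0.7946|01⟩ + 0.07486|10⟩ + (0.4202 - 0.4202i)|11⟩

C-T† leaves the control-|0⟩ kets |00⟩, |01⟩ unchanged and applies T† to qubit 1 on the control-|1⟩ pair (|10⟩, |11⟩).
T† = [[1, 0], [0, (1/√2 - (1/√2)i)]].
With a = amp(|10⟩) = 0.07486 and b = amp(|11⟩) = 0.5942:
new amp(|10⟩) = (1)·a = 0.07486
new amp(|11⟩) = (1/√2 - (1/√2)i)·b = (0.4202 - 0.4202i)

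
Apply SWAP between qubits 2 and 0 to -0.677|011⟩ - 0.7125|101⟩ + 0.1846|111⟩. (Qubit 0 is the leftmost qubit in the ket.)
-0.7125|101⟩ - 0.677|110⟩ + 0.1846|111⟩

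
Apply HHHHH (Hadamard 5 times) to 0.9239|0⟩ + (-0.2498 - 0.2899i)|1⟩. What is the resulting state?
(0.4767 - 0.205i)|0⟩ + (0.8299 + 0.205i)|1⟩

H² = I, so H^5 = H: a single Hadamard. With (a, b) = (0.9239, (-0.2498 - 0.2899i)), H gives ((a + b)/√2, (a − b)/√2) = ((0.4767 - 0.205i), (0.8299 + 0.205i)).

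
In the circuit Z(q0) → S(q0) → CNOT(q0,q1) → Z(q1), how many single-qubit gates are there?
3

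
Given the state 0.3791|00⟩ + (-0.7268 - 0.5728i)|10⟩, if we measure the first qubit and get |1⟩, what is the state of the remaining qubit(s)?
(-0.7854 - 0.619i)|0⟩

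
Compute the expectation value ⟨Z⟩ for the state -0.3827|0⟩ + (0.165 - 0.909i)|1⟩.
-0.707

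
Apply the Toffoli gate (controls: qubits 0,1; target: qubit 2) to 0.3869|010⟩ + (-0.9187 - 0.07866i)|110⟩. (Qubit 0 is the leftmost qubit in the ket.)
0.3869|010⟩ + (-0.9187 - 0.07866i)|111⟩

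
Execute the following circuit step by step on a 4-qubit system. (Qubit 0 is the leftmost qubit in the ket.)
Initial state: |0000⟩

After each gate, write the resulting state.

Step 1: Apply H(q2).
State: 1/√2|0000⟩ + 1/√2|0010⟩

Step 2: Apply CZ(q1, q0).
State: 1/√2|0000⟩ + 1/√2|0010⟩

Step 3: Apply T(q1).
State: 1/√2|0000⟩ + 1/√2|0010⟩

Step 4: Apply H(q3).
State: 1/2|0000⟩ + 1/2|0001⟩ + 1/2|0010⟩ + 1/2|0011⟩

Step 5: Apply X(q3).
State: 1/2|0000⟩ + 1/2|0001⟩ + 1/2|0010⟩ + 1/2|0011⟩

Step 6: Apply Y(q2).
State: -(1/2)i|0000⟩ - (1/2)i|0001⟩ + (1/2)i|0010⟩ + (1/2)i|0011⟩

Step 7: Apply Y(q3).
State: -1/2|0000⟩ + 1/2|0001⟩ + 1/2|0010⟩ - 1/2|0011⟩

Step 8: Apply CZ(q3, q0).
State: -1/2|0000⟩ + 1/2|0001⟩ + 1/2|0010⟩ - 1/2|0011⟩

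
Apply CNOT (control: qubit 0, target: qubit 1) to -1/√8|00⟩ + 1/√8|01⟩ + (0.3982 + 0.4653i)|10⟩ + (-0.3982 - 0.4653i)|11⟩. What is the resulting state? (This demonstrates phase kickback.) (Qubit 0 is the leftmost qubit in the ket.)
-1/√8|00⟩ + 1/√8|01⟩ + (-0.3982 - 0.4653i)|10⟩ + (0.3982 + 0.4653i)|11⟩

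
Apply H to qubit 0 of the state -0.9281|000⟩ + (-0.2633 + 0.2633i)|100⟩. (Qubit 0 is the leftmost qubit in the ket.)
(-0.8424 + 0.1862i)|000⟩ + (-0.4701 - 0.1862i)|100⟩

H on qubit 0 mixes each pair of kets that differ only in qubit 0: amplitudes (a, b) of (|…0…⟩, |…1…⟩) become ((a + b)/√2, (a − b)/√2). Kets absent from the input have amplitude 0.
(|000⟩, |100⟩): (a, b) = (-0.9281, (-0.2633 + 0.2633i)) → ((-0.8424 + 0.1862i), (-0.4701 - 0.1862i))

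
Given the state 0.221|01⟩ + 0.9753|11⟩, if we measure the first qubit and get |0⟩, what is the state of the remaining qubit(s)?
|1⟩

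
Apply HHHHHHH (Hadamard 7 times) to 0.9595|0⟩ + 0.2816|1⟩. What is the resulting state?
0.8776|0⟩ + 0.4793|1⟩

H² = I, so H^7 = H: a single Hadamard. With (a, b) = (0.9595, 0.2816), H gives ((a + b)/√2, (a − b)/√2) = (0.8776, 0.4793).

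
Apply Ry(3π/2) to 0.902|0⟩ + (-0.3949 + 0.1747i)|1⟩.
(-0.3586 - 0.1235i)|0⟩ + (0.917 - 0.1235i)|1⟩

Ry(3π/2) = [[cos(θ/2), −sin(θ/2)], [sin(θ/2), cos(θ/2)]]; θ = 3π/2, cos(θ/2) ≈ -0.707107, sin(θ/2) ≈ 0.707107.
With a = amp(|0⟩) = 0.902 and b = amp(|1⟩) = (-0.3949 + 0.1747i):
new amp(|0⟩) = (-0.707107)·a + (-0.707107)·b = (-0.3586 - 0.1235i)
new amp(|1⟩) = (0.707107)·a + (-0.707107)·b = (0.917 - 0.1235i)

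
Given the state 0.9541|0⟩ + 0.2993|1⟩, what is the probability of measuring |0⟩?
0.9103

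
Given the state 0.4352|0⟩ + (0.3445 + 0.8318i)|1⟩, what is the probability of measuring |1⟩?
0.8106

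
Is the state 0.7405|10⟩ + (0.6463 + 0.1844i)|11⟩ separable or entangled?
Separable

Writing the state as a|00⟩ + b|01⟩ + c|10⟩ + d|11⟩, it is a product state iff ad − bc = 0.
Here (a, b, c, d) = (0, 0, 0.7405, (0.6463 + 0.1844i)): ad − bc = (0)(0.6463 + 0.1844i) − (0)(0.7405) = 0, so the state is separable.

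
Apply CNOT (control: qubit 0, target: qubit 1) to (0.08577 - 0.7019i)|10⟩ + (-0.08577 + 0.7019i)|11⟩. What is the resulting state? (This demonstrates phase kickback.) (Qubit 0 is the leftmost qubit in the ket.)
(-0.08577 + 0.7019i)|10⟩ + (0.08577 - 0.7019i)|11⟩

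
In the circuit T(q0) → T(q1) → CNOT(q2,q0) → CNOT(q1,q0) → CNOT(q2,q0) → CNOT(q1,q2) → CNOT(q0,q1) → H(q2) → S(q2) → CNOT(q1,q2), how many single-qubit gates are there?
4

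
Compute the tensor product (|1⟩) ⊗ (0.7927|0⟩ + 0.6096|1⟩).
0.7927|10⟩ + 0.6096|11⟩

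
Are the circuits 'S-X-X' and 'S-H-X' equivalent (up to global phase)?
No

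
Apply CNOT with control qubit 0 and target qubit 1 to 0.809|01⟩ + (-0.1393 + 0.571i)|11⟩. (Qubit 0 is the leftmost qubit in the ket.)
0.809|01⟩ + (-0.1393 + 0.571i)|10⟩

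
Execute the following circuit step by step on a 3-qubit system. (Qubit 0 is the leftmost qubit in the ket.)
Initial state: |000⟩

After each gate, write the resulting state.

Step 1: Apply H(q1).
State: 1/√2|000⟩ + 1/√2|010⟩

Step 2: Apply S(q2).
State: 1/√2|000⟩ + 1/√2|010⟩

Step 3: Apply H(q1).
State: |000⟩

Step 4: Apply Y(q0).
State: i|100⟩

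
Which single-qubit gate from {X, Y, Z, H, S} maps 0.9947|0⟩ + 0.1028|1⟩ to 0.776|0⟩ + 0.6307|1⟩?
H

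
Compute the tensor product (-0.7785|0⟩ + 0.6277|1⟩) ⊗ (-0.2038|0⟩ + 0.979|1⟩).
0.1587|00⟩ - 0.7622|01⟩ - 0.1279|10⟩ + 0.6145|11⟩

amp(|b₁b₂…⟩) = product of the factor amplitudes for bits b₁, b₂, …; only kets whose every factor amplitude is nonzero survive.
|00⟩: (-0.7785)(-0.2038) = 0.1587
|01⟩: (-0.7785)(0.979) = -0.7622
|10⟩: (0.6277)(-0.2038) = -0.1279
|11⟩: (0.6277)(0.979) = 0.6145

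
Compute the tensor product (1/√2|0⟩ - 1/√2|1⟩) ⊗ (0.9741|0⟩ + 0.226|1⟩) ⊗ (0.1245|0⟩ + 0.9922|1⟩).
0.08575|000⟩ + 0.6834|001⟩ + 0.0199|010⟩ + 0.1586|011⟩ - 0.08575|100⟩ - 0.6834|101⟩ - 0.0199|110⟩ - 0.1586|111⟩

amp(|b₁b₂…⟩) = product of the factor amplitudes for bits b₁, b₂, …; only kets whose every factor amplitude is nonzero survive.
|000⟩: (1/√2)(0.9741)(0.1245) = 0.08575
|001⟩: (1/√2)(0.9741)(0.9922) = 0.6834
|010⟩: (1/√2)(0.226)(0.1245) = 0.0199
|011⟩: (1/√2)(0.226)(0.9922) = 0.1586
|100⟩: (-1/√2)(0.9741)(0.1245) = -0.08575
|101⟩: (-1/√2)(0.9741)(0.9922) = -0.6834
|110⟩: (-1/√2)(0.226)(0.1245) = -0.0199
|111⟩: (-1/√2)(0.226)(0.9922) = -0.1586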